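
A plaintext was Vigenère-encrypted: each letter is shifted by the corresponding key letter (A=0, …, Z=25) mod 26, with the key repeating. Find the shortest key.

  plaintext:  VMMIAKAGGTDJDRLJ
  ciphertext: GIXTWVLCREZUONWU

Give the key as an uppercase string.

LWL

  i= 0: G-V = 11 → L
  i= 1: I-M = 22 → W
  i= 2: X-M = 11 → L
  i= 3: T-I = 11 → L
  i= 4: W-A = 22 → W
  i= 5: V-K = 11 → L
  i= 6: L-A = 11 → L
  i= 7: C-G = 22 → W
  i= 8: R-G = 11 → L
  i= 9: E-T = 11 → L
  i=10: Z-D = 22 → W
  i=11: U-J = 11 → L
  i=12: O-D = 11 → L
  i=13: N-R = 22 → W
  i=14: W-L = 11 → L
  i=15: U-J = 11 → L
  shifts repeat with period 3: LWL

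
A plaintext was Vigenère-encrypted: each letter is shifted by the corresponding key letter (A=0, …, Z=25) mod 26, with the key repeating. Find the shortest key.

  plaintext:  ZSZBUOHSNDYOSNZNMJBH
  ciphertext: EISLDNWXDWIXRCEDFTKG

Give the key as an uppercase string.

  i= 0: E-Z =  5 → F
  i= 1: I-S = 16 → Q
  i= 2: S-Z = 19 → T
  i= 3: L-B = 10 → K
  i= 4: D-U =  9 → J
  i= 5: N-O = 25 → Z
  i= 6: W-H = 15 → P
  i= 7: X-S =  5 → F
  i= 8: D-N = 16 → Q
  i= 9: W-D = 19 → T
  i=10: I-Y = 10 → K
  i=11: X-O =  9 → J
  i=12: R-S = 25 → Z
  i=13: C-N = 15 → P
  i=14: E-Z =  5 → F
  i=15: D-N = 16 → Q
  i=16: F-M = 19 → T
  i=17: T-J = 10 → K
  i=18: K-B =  9 → J
  i=19: G-H = 25 → Z
  shifts repeat with period 7: FQTKJZP

FQTKJZP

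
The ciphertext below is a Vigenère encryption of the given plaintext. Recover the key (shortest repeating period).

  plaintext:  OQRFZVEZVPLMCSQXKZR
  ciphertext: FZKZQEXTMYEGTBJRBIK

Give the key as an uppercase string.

RJTU

  i= 0: F-O = 17 → R
  i= 1: Z-Q =  9 → J
  i= 2: K-R = 19 → T
  i= 3: Z-F = 20 → U
  i= 4: Q-Z = 17 → R
  i= 5: E-V =  9 → J
  i= 6: X-E = 19 → T
  i= 7: T-Z = 20 → U
  i= 8: M-V = 17 → R
  i= 9: Y-P =  9 → J
  i=10: E-L = 19 → T
  i=11: G-M = 20 → U
  i=12: T-C = 17 → R
  i=13: B-S =  9 → J
  i=14: J-Q = 19 → T
  i=15: R-X = 20 → U
  i=16: B-K = 17 → R
  i=17: I-Z =  9 → J
  i=18: K-R = 19 → T
  shifts repeat with period 4: RJTU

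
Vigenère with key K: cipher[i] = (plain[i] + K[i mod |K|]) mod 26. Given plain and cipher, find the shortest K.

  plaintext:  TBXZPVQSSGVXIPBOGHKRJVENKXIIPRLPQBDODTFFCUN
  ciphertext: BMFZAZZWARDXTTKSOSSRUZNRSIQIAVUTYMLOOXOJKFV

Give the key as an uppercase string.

ILIALEJE

  i= 0: B-T =  8 → I
  i= 1: M-B = 11 → L
  i= 2: F-X =  8 → I
  i= 3: Z-Z =  0 → A
  i= 4: A-P = 11 → L
  i= 5: Z-V =  4 → E
  i= 6: Z-Q =  9 → J
  i= 7: W-S =  4 → E
  i= 8: A-S =  8 → I
  i= 9: R-G = 11 → L
  i=10: D-V =  8 → I
  i=11: X-X =  0 → A
  i=12: T-I = 11 → L
  i=13: T-P =  4 → E
  i=14: K-B =  9 → J
  i=15: S-O =  4 → E
  i=16: O-G =  8 → I
  i=17: S-H = 11 → L
  i=18: S-K =  8 → I
  i=19: R-R =  0 → A
  i=20: U-J = 11 → L
  i=21: Z-V =  4 → E
  i=22: N-E =  9 → J
  i=23: R-N =  4 → E
  i=24: S-K =  8 → I
  i=25: I-X = 11 → L
  i=26: Q-I =  8 → I
  i=27: I-I =  0 → A
  i=28: A-P = 11 → L
  i=29: V-R =  4 → E
  i=30: U-L =  9 → J
  i=31: T-P =  4 → E
  i=32: Y-Q =  8 → I
  i=33: M-B = 11 → L
  i=34: L-D =  8 → I
  i=35: O-O =  0 → A
  i=36: O-D = 11 → L
  i=37: X-T =  4 → E
  i=38: O-F =  9 → J
  i=39: J-F =  4 → E
  i=40: K-C =  8 → I
  i=41: F-U = 11 → L
  i=42: V-N =  8 → I
  shifts repeat with period 8: ILIALEJE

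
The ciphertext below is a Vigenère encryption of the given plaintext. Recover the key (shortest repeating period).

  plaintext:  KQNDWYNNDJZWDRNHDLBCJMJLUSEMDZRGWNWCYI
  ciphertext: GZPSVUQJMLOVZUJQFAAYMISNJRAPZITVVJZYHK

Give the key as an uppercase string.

WJCPZWD

  i= 0: G-K = 22 → W
  i= 1: Z-Q =  9 → J
  i= 2: P-N =  2 → C
  i= 3: S-D = 15 → P
  i= 4: V-W = 25 → Z
  i= 5: U-Y = 22 → W
  i= 6: Q-N =  3 → D
  i= 7: J-N = 22 → W
  i= 8: M-D =  9 → J
  i= 9: L-J =  2 → C
  i=10: O-Z = 15 → P
  i=11: V-W = 25 → Z
  i=12: Z-D = 22 → W
  i=13: U-R =  3 → D
  i=14: J-N = 22 → W
  i=15: Q-H =  9 → J
  i=16: F-D =  2 → C
  i=17: A-L = 15 → P
  i=18: A-B = 25 → Z
  i=19: Y-C = 22 → W
  i=20: M-J =  3 → D
  i=21: I-M = 22 → W
  i=22: S-J =  9 → J
  i=23: N-L =  2 → C
  i=24: J-U = 15 → P
  i=25: R-S = 25 → Z
  i=26: A-E = 22 → W
  i=27: P-M =  3 → D
  i=28: Z-D = 22 → W
  i=29: I-Z =  9 → J
  i=30: T-R =  2 → C
  i=31: V-G = 15 → P
  i=32: V-W = 25 → Z
  i=33: J-N = 22 → W
  i=34: Z-W =  3 → D
  i=35: Y-C = 22 → W
  i=36: H-Y =  9 → J
  i=37: K-I =  2 → C
  shifts repeat with period 7: WJCPZWD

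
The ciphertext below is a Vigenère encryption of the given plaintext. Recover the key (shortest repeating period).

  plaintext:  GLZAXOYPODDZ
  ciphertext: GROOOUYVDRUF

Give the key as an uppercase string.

  i= 0: G-G =  0 → A
  i= 1: R-L =  6 → G
  i= 2: O-Z = 15 → P
  i= 3: O-A = 14 → O
  i= 4: O-X = 17 → R
  i= 5: U-O =  6 → G
  i= 6: Y-Y =  0 → A
  i= 7: V-P =  6 → G
  i= 8: D-O = 15 → P
  i= 9: R-D = 14 → O
  i=10: U-D = 17 → R
  i=11: F-Z =  6 → G
  shifts repeat with period 6: AGPORG

AGPORG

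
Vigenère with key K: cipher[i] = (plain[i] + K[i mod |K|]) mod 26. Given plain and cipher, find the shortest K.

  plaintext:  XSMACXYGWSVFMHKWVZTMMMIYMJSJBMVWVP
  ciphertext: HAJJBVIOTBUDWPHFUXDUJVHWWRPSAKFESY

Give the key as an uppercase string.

  i= 0: H-X = 10 → K
  i= 1: A-S =  8 → I
  i= 2: J-M = 23 → X
  i= 3: J-A =  9 → J
  i= 4: B-C = 25 → Z
  i= 5: V-X = 24 → Y
  i= 6: I-Y = 10 → K
  i= 7: O-G =  8 → I
  i= 8: T-W = 23 → X
  i= 9: B-S =  9 → J
  i=10: U-V = 25 → Z
  i=11: D-F = 24 → Y
  i=12: W-M = 10 → K
  i=13: P-H =  8 → I
  i=14: H-K = 23 → X
  i=15: F-W =  9 → J
  i=16: U-V = 25 → Z
  i=17: X-Z = 24 → Y
  i=18: D-T = 10 → K
  i=19: U-M =  8 → I
  i=20: J-M = 23 → X
  i=21: V-M =  9 → J
  i=22: H-I = 25 → Z
  i=23: W-Y = 24 → Y
  i=24: W-M = 10 → K
  i=25: R-J =  8 → I
  i=26: P-S = 23 → X
  i=27: S-J =  9 → J
  i=28: A-B = 25 → Z
  i=29: K-M = 24 → Y
  i=30: F-V = 10 → K
  i=31: E-W =  8 → I
  i=32: S-V = 23 → X
  i=33: Y-P =  9 → J
  shifts repeat with period 6: KIXJZY

KIXJZY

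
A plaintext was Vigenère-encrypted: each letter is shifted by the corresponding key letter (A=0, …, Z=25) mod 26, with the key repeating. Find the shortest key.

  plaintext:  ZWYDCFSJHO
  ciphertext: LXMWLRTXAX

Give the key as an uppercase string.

  i= 0: L-Z = 12 → M
  i= 1: X-W =  1 → B
  i= 2: M-Y = 14 → O
  i= 3: W-D = 19 → T
  i= 4: L-C =  9 → J
  i= 5: R-F = 12 → M
  i= 6: T-S =  1 → B
  i= 7: X-J = 14 → O
  i= 8: A-H = 19 → T
  i= 9: X-O =  9 → J
  shifts repeat with period 5: MBOTJ

MBOTJ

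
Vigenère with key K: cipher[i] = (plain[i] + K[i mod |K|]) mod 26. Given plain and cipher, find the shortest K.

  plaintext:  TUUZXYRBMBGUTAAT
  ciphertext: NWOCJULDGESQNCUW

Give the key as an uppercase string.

  i= 0: N-T = 20 → U
  i= 1: W-U =  2 → C
  i= 2: O-U = 20 → U
  i= 3: C-Z =  3 → D
  i= 4: J-X = 12 → M
  i= 5: U-Y = 22 → W
  i= 6: L-R = 20 → U
  i= 7: D-B =  2 → C
  i= 8: G-M = 20 → U
  i= 9: E-B =  3 → D
  i=10: S-G = 12 → M
  i=11: Q-U = 22 → W
  i=12: N-T = 20 → U
  i=13: C-A =  2 → C
  i=14: U-A = 20 → U
  i=15: W-T =  3 → D
  shifts repeat with period 6: UCUDMW

UCUDMW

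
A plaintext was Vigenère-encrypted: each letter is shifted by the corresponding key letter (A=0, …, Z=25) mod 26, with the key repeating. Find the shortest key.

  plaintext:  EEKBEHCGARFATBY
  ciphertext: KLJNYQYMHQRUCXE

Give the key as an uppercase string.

  i= 0: K-E =  6 → G
  i= 1: L-E =  7 → H
  i= 2: J-K = 25 → Z
  i= 3: N-B = 12 → M
  i= 4: Y-E = 20 → U
  i= 5: Q-H =  9 → J
  i= 6: Y-C = 22 → W
  i= 7: M-G =  6 → G
  i= 8: H-A =  7 → H
  i= 9: Q-R = 25 → Z
  i=10: R-F = 12 → M
  i=11: U-A = 20 → U
  i=12: C-T =  9 → J
  i=13: X-B = 22 → W
  i=14: E-Y =  6 → G
  shifts repeat with period 7: GHZMUJW

GHZMUJW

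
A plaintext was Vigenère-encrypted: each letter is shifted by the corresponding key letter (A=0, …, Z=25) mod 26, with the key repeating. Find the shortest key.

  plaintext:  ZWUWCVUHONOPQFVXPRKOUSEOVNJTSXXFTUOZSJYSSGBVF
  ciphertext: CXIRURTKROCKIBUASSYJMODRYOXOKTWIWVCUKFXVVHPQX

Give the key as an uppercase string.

DBOVSWZD

  i= 0: C-Z =  3 → D
  i= 1: X-W =  1 → B
  i= 2: I-U = 14 → O
  i= 3: R-W = 21 → V
  i= 4: U-C = 18 → S
  i= 5: R-V = 22 → W
  i= 6: T-U = 25 → Z
  i= 7: K-H =  3 → D
  i= 8: R-O =  3 → D
  i= 9: O-N =  1 → B
  i=10: C-O = 14 → O
  i=11: K-P = 21 → V
  i=12: I-Q = 18 → S
  i=13: B-F = 22 → W
  i=14: U-V = 25 → Z
  i=15: A-X =  3 → D
  i=16: S-P =  3 → D
  i=17: S-R =  1 → B
  i=18: Y-K = 14 → O
  i=19: J-O = 21 → V
  i=20: M-U = 18 → S
  i=21: O-S = 22 → W
  i=22: D-E = 25 → Z
  i=23: R-O =  3 → D
  i=24: Y-V =  3 → D
  i=25: O-N =  1 → B
  i=26: X-J = 14 → O
  i=27: O-T = 21 → V
  i=28: K-S = 18 → S
  i=29: T-X = 22 → W
  i=30: W-X = 25 → Z
  i=31: I-F =  3 → D
  i=32: W-T =  3 → D
  i=33: V-U =  1 → B
  i=34: C-O = 14 → O
  i=35: U-Z = 21 → V
  i=36: K-S = 18 → S
  i=37: F-J = 22 → W
  i=38: X-Y = 25 → Z
  i=39: V-S =  3 → D
  i=40: V-S =  3 → D
  i=41: H-G =  1 → B
  i=42: P-B = 14 → O
  i=43: Q-V = 21 → V
  i=44: X-F = 18 → S
  shifts repeat with period 8: DBOVSWZD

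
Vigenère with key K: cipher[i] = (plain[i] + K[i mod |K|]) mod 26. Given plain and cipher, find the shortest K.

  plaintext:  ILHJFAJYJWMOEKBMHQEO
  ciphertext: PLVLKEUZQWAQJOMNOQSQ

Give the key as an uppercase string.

  i= 0: P-I =  7 → H
  i= 1: L-L =  0 → A
  i= 2: V-H = 14 → O
  i= 3: L-J =  2 → C
  i= 4: K-F =  5 → F
  i= 5: E-A =  4 → E
  i= 6: U-J = 11 → L
  i= 7: Z-Y =  1 → B
  i= 8: Q-J =  7 → H
  i= 9: W-W =  0 → A
  i=10: A-M = 14 → O
  i=11: Q-O =  2 → C
  i=12: J-E =  5 → F
  i=13: O-K =  4 → E
  i=14: M-B = 11 → L
  i=15: N-M =  1 → B
  i=16: O-H =  7 → H
  i=17: Q-Q =  0 → A
  i=18: S-E = 14 → O
  i=19: Q-O =  2 → C
  shifts repeat with period 8: HAOCFELB

HAOCFELB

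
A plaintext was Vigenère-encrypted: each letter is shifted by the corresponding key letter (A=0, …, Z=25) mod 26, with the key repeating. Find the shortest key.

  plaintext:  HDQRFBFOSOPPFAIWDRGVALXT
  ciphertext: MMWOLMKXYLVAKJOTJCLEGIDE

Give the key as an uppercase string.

  i= 0: M-H =  5 → F
  i= 1: M-D =  9 → J
  i= 2: W-Q =  6 → G
  i= 3: O-R = 23 → X
  i= 4: L-F =  6 → G
  i= 5: M-B = 11 → L
  i= 6: K-F =  5 → F
  i= 7: X-O =  9 → J
  i= 8: Y-S =  6 → G
  i= 9: L-O = 23 → X
  i=10: V-P =  6 → G
  i=11: A-P = 11 → L
  i=12: K-F =  5 → F
  i=13: J-A =  9 → J
  i=14: O-I =  6 → G
  i=15: T-W = 23 → X
  i=16: J-D =  6 → G
  i=17: C-R = 11 → L
  i=18: L-G =  5 → F
  i=19: E-V =  9 → J
  i=20: G-A =  6 → G
  i=21: I-L = 23 → X
  i=22: D-X =  6 → G
  i=23: E-T = 11 → L
  shifts repeat with period 6: FJGXGL

FJGXGL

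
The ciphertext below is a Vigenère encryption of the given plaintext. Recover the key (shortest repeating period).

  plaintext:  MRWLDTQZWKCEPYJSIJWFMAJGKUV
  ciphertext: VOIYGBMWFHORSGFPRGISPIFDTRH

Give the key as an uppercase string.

  i= 0: V-M =  9 → J
  i= 1: O-R = 23 → X
  i= 2: I-W = 12 → M
  i= 3: Y-L = 13 → N
  i= 4: G-D =  3 → D
  i= 5: B-T =  8 → I
  i= 6: M-Q = 22 → W
  i= 7: W-Z = 23 → X
  i= 8: F-W =  9 → J
  i= 9: H-K = 23 → X
  i=10: O-C = 12 → M
  i=11: R-E = 13 → N
  i=12: S-P =  3 → D
  i=13: G-Y =  8 → I
  i=14: F-J = 22 → W
  i=15: P-S = 23 → X
  i=16: R-I =  9 → J
  i=17: G-J = 23 → X
  i=18: I-W = 12 → M
  i=19: S-F = 13 → N
  i=20: P-M =  3 → D
  i=21: I-A =  8 → I
  i=22: F-J = 22 → W
  i=23: D-G = 23 → X
  i=24: T-K =  9 → J
  i=25: R-U = 23 → X
  i=26: H-V = 12 → M
  shifts repeat with period 8: JXMNDIWX

JXMNDIWX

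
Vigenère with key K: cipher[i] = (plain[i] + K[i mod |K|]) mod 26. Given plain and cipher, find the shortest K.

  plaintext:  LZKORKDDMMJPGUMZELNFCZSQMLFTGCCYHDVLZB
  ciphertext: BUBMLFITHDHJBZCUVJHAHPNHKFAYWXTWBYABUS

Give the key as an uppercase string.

QVRYUVF

  i= 0: B-L = 16 → Q
  i= 1: U-Z = 21 → V
  i= 2: B-K = 17 → R
  i= 3: M-O = 24 → Y
  i= 4: L-R = 20 → U
  i= 5: F-K = 21 → V
  i= 6: I-D =  5 → F
  i= 7: T-D = 16 → Q
  i= 8: H-M = 21 → V
  i= 9: D-M = 17 → R
  i=10: H-J = 24 → Y
  i=11: J-P = 20 → U
  i=12: B-G = 21 → V
  i=13: Z-U =  5 → F
  i=14: C-M = 16 → Q
  i=15: U-Z = 21 → V
  i=16: V-E = 17 → R
  i=17: J-L = 24 → Y
  i=18: H-N = 20 → U
  i=19: A-F = 21 → V
  i=20: H-C =  5 → F
  i=21: P-Z = 16 → Q
  i=22: N-S = 21 → V
  i=23: H-Q = 17 → R
  i=24: K-M = 24 → Y
  i=25: F-L = 20 → U
  i=26: A-F = 21 → V
  i=27: Y-T =  5 → F
  i=28: W-G = 16 → Q
  i=29: X-C = 21 → V
  i=30: T-C = 17 → R
  i=31: W-Y = 24 → Y
  i=32: B-H = 20 → U
  i=33: Y-D = 21 → V
  i=34: A-V =  5 → F
  i=35: B-L = 16 → Q
  i=36: U-Z = 21 → V
  i=37: S-B = 17 → R
  shifts repeat with period 7: QVRYUVF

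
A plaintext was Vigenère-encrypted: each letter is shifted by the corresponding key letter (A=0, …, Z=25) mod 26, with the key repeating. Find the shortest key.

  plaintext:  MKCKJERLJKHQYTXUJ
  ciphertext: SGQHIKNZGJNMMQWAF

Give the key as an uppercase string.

  i= 0: S-M =  6 → G
  i= 1: G-K = 22 → W
  i= 2: Q-C = 14 → O
  i= 3: H-K = 23 → X
  i= 4: I-J = 25 → Z
  i= 5: K-E =  6 → G
  i= 6: N-R = 22 → W
  i= 7: Z-L = 14 → O
  i= 8: G-J = 23 → X
  i= 9: J-K = 25 → Z
  i=10: N-H =  6 → G
  i=11: M-Q = 22 → W
  i=12: M-Y = 14 → O
  i=13: Q-T = 23 → X
  i=14: W-X = 25 → Z
  i=15: A-U =  6 → G
  i=16: F-J = 22 → W
  shifts repeat with period 5: GWOXZ

GWOXZ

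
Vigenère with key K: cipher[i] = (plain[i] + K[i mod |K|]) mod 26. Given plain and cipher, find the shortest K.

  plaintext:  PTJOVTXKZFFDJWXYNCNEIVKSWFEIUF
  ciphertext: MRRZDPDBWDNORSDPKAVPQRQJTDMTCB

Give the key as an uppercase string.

  i= 0: M-P = 23 → X
  i= 1: R-T = 24 → Y
  i= 2: R-J =  8 → I
  i= 3: Z-O = 11 → L
  i= 4: D-V =  8 → I
  i= 5: P-T = 22 → W
  i= 6: D-X =  6 → G
  i= 7: B-K = 17 → R
  i= 8: W-Z = 23 → X
  i= 9: D-F = 24 → Y
  i=10: N-F =  8 → I
  i=11: O-D = 11 → L
  i=12: R-J =  8 → I
  i=13: S-W = 22 → W
  i=14: D-X =  6 → G
  i=15: P-Y = 17 → R
  i=16: K-N = 23 → X
  i=17: A-C = 24 → Y
  i=18: V-N =  8 → I
  i=19: P-E = 11 → L
  i=20: Q-I =  8 → I
  i=21: R-V = 22 → W
  i=22: Q-K =  6 → G
  i=23: J-S = 17 → R
  i=24: T-W = 23 → X
  i=25: D-F = 24 → Y
  i=26: M-E =  8 → I
  i=27: T-I = 11 → L
  i=28: C-U =  8 → I
  i=29: B-F = 22 → W
  shifts repeat with period 8: XYILIWGR

XYILIWGR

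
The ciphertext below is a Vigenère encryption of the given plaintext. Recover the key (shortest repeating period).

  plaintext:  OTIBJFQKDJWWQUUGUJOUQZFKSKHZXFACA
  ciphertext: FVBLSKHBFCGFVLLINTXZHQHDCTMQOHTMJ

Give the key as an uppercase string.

  i= 0: F-O = 17 → R
  i= 1: V-T =  2 → C
  i= 2: B-I = 19 → T
  i= 3: L-B = 10 → K
  i= 4: S-J =  9 → J
  i= 5: K-F =  5 → F
  i= 6: H-Q = 17 → R
  i= 7: B-K = 17 → R
  i= 8: F-D =  2 → C
  i= 9: C-J = 19 → T
  i=10: G-W = 10 → K
  i=11: F-W =  9 → J
  i=12: V-Q =  5 → F
  i=13: L-U = 17 → R
  i=14: L-U = 17 → R
  i=15: I-G =  2 → C
  i=16: N-U = 19 → T
  i=17: T-J = 10 → K
  i=18: X-O =  9 → J
  i=19: Z-U =  5 → F
  i=20: H-Q = 17 → R
  i=21: Q-Z = 17 → R
  i=22: H-F =  2 → C
  i=23: D-K = 19 → T
  i=24: C-S = 10 → K
  i=25: T-K =  9 → J
  i=26: M-H =  5 → F
  i=27: Q-Z = 17 → R
  i=28: O-X = 17 → R
  i=29: H-F =  2 → C
  i=30: T-A = 19 → T
  i=31: M-C = 10 → K
  i=32: J-A =  9 → J
  shifts repeat with period 7: RCTKJFR

RCTKJFR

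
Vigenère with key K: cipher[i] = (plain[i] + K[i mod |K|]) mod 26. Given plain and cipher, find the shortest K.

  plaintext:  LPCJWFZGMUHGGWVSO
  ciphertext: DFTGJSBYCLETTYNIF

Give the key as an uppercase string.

SQRXNNC

  i= 0: D-L = 18 → S
  i= 1: F-P = 16 → Q
  i= 2: T-C = 17 → R
  i= 3: G-J = 23 → X
  i= 4: J-W = 13 → N
  i= 5: S-F = 13 → N
  i= 6: B-Z =  2 → C
  i= 7: Y-G = 18 → S
  i= 8: C-M = 16 → Q
  i= 9: L-U = 17 → R
  i=10: E-H = 23 → X
  i=11: T-G = 13 → N
  i=12: T-G = 13 → N
  i=13: Y-W =  2 → C
  i=14: N-V = 18 → S
  i=15: I-S = 16 → Q
  i=16: F-O = 17 → R
  shifts repeat with period 7: SQRXNNC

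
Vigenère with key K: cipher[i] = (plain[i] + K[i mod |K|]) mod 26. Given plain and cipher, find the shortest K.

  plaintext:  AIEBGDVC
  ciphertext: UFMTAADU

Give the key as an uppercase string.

  i= 0: U-A = 20 → U
  i= 1: F-I = 23 → X
  i= 2: M-E =  8 → I
  i= 3: T-B = 18 → S
  i= 4: A-G = 20 → U
  i= 5: A-D = 23 → X
  i= 6: D-V =  8 → I
  i= 7: U-C = 18 → S
  shifts repeat with period 4: UXIS

UXIS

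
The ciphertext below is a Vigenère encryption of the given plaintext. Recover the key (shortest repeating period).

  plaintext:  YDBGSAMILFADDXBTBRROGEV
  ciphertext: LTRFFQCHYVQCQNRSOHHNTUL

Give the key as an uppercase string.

NQQZ

  i= 0: L-Y = 13 → N
  i= 1: T-D = 16 → Q
  i= 2: R-B = 16 → Q
  i= 3: F-G = 25 → Z
  i= 4: F-S = 13 → N
  i= 5: Q-A = 16 → Q
  i= 6: C-M = 16 → Q
  i= 7: H-I = 25 → Z
  i= 8: Y-L = 13 → N
  i= 9: V-F = 16 → Q
  i=10: Q-A = 16 → Q
  i=11: C-D = 25 → Z
  i=12: Q-D = 13 → N
  i=13: N-X = 16 → Q
  i=14: R-B = 16 → Q
  i=15: S-T = 25 → Z
  i=16: O-B = 13 → N
  i=17: H-R = 16 → Q
  i=18: H-R = 16 → Q
  i=19: N-O = 25 → Z
  i=20: T-G = 13 → N
  i=21: U-E = 16 → Q
  i=22: L-V = 16 → Q
  shifts repeat with period 4: NQQZ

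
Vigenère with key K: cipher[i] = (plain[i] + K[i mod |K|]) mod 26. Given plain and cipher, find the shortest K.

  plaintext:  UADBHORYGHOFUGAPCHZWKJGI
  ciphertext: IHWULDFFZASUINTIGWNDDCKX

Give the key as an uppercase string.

  i= 0: I-U = 14 → O
  i= 1: H-A =  7 → H
  i= 2: W-D = 19 → T
  i= 3: U-B = 19 → T
  i= 4: L-H =  4 → E
  i= 5: D-O = 15 → P
  i= 6: F-R = 14 → O
  i= 7: F-Y =  7 → H
  i= 8: Z-G = 19 → T
  i= 9: A-H = 19 → T
  i=10: S-O =  4 → E
  i=11: U-F = 15 → P
  i=12: I-U = 14 → O
  i=13: N-G =  7 → H
  i=14: T-A = 19 → T
  i=15: I-P = 19 → T
  i=16: G-C =  4 → E
  i=17: W-H = 15 → P
  i=18: N-Z = 14 → O
  i=19: D-W =  7 → H
  i=20: D-K = 19 → T
  i=21: C-J = 19 → T
  i=22: K-G =  4 → E
  i=23: X-I = 15 → P
  shifts repeat with period 6: OHTTEP

OHTTEP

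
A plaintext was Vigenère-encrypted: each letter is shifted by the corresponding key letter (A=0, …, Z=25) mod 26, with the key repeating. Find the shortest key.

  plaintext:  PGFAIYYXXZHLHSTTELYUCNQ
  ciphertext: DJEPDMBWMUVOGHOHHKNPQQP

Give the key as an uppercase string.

  i= 0: D-P = 14 → O
  i= 1: J-G =  3 → D
  i= 2: E-F = 25 → Z
  i= 3: P-A = 15 → P
  i= 4: D-I = 21 → V
  i= 5: M-Y = 14 → O
  i= 6: B-Y =  3 → D
  i= 7: W-X = 25 → Z
  i= 8: M-X = 15 → P
  i= 9: U-Z = 21 → V
  i=10: V-H = 14 → O
  i=11: O-L =  3 → D
  i=12: G-H = 25 → Z
  i=13: H-S = 15 → P
  i=14: O-T = 21 → V
  i=15: H-T = 14 → O
  i=16: H-E =  3 → D
  i=17: K-L = 25 → Z
  i=18: N-Y = 15 → P
  i=19: P-U = 21 → V
  i=20: Q-C = 14 → O
  i=21: Q-N =  3 → D
  i=22: P-Q = 25 → Z
  shifts repeat with period 5: ODZPV

ODZPV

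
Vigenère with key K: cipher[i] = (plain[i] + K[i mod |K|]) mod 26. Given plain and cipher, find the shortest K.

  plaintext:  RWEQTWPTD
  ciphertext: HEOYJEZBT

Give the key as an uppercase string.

  i= 0: H-R = 16 → Q
  i= 1: E-W =  8 → I
  i= 2: O-E = 10 → K
  i= 3: Y-Q =  8 → I
  i= 4: J-T = 16 → Q
  i= 5: E-W =  8 → I
  i= 6: Z-P = 10 → K
  i= 7: B-T =  8 → I
  i= 8: T-D = 16 → Q
  shifts repeat with period 4: QIKI

QIKI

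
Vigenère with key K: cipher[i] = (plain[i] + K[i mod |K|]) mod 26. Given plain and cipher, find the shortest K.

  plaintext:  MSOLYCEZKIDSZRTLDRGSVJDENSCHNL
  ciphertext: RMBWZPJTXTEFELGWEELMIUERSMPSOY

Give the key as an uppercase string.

  i= 0: R-M =  5 → F
  i= 1: M-S = 20 → U
  i= 2: B-O = 13 → N
  i= 3: W-L = 11 → L
  i= 4: Z-Y =  1 → B
  i= 5: P-C = 13 → N
  i= 6: J-E =  5 → F
  i= 7: T-Z = 20 → U
  i= 8: X-K = 13 → N
  i= 9: T-I = 11 → L
  i=10: E-D =  1 → B
  i=11: F-S = 13 → N
  i=12: E-Z =  5 → F
  i=13: L-R = 20 → U
  i=14: G-T = 13 → N
  i=15: W-L = 11 → L
  i=16: E-D =  1 → B
  i=17: E-R = 13 → N
  i=18: L-G =  5 → F
  i=19: M-S = 20 → U
  i=20: I-V = 13 → N
  i=21: U-J = 11 → L
  i=22: E-D =  1 → B
  i=23: R-E = 13 → N
  i=24: S-N =  5 → F
  i=25: M-S = 20 → U
  i=26: P-C = 13 → N
  i=27: S-H = 11 → L
  i=28: O-N =  1 → B
  i=29: Y-L = 13 → N
  shifts repeat with period 6: FUNLBN

FUNLBN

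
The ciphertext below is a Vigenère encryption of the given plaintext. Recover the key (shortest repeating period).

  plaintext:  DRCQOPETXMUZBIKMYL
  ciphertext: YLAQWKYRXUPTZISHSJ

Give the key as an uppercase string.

VUYAI

  i= 0: Y-D = 21 → V
  i= 1: L-R = 20 → U
  i= 2: A-C = 24 → Y
  i= 3: Q-Q =  0 → A
  i= 4: W-O =  8 → I
  i= 5: K-P = 21 → V
  i= 6: Y-E = 20 → U
  i= 7: R-T = 24 → Y
  i= 8: X-X =  0 → A
  i= 9: U-M =  8 → I
  i=10: P-U = 21 → V
  i=11: T-Z = 20 → U
  i=12: Z-B = 24 → Y
  i=13: I-I =  0 → A
  i=14: S-K =  8 → I
  i=15: H-M = 21 → V
  i=16: S-Y = 20 → U
  i=17: J-L = 24 → Y
  shifts repeat with period 5: VUYAI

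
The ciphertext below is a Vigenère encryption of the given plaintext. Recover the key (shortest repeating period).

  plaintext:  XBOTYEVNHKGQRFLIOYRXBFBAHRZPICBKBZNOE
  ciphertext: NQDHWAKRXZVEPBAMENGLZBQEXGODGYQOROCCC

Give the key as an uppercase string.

  i= 0: N-X = 16 → Q
  i= 1: Q-B = 15 → P
  i= 2: D-O = 15 → P
  i= 3: H-T = 14 → O
  i= 4: W-Y = 24 → Y
  i= 5: A-E = 22 → W
  i= 6: K-V = 15 → P
  i= 7: R-N =  4 → E
  i= 8: X-H = 16 → Q
  i= 9: Z-K = 15 → P
  i=10: V-G = 15 → P
  i=11: E-Q = 14 → O
  i=12: P-R = 24 → Y
  i=13: B-F = 22 → W
  i=14: A-L = 15 → P
  i=15: M-I =  4 → E
  i=16: E-O = 16 → Q
  i=17: N-Y = 15 → P
  i=18: G-R = 15 → P
  i=19: L-X = 14 → O
  i=20: Z-B = 24 → Y
  i=21: B-F = 22 → W
  i=22: Q-B = 15 → P
  i=23: E-A =  4 → E
  i=24: X-H = 16 → Q
  i=25: G-R = 15 → P
  i=26: O-Z = 15 → P
  i=27: D-P = 14 → O
  i=28: G-I = 24 → Y
  i=29: Y-C = 22 → W
  i=30: Q-B = 15 → P
  i=31: O-K =  4 → E
  i=32: R-B = 16 → Q
  i=33: O-Z = 15 → P
  i=34: C-N = 15 → P
  i=35: C-O = 14 → O
  i=36: C-E = 24 → Y
  shifts repeat with period 8: QPPOYWPE

QPPOYWPE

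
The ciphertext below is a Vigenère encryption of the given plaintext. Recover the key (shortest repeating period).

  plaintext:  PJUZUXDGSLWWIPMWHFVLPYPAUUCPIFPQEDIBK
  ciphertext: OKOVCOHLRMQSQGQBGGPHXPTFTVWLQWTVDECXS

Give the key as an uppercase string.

  i= 0: O-P = 25 → Z
  i= 1: K-J =  1 → B
  i= 2: O-U = 20 → U
  i= 3: V-Z = 22 → W
  i= 4: C-U =  8 → I
  i= 5: O-X = 17 → R
  i= 6: H-D =  4 → E
  i= 7: L-G =  5 → F
  i= 8: R-S = 25 → Z
  i= 9: M-L =  1 → B
  i=10: Q-W = 20 → U
  i=11: S-W = 22 → W
  i=12: Q-I =  8 → I
  i=13: G-P = 17 → R
  i=14: Q-M =  4 → E
  i=15: B-W =  5 → F
  i=16: G-H = 25 → Z
  i=17: G-F =  1 → B
  i=18: P-V = 20 → U
  i=19: H-L = 22 → W
  i=20: X-P =  8 → I
  i=21: P-Y = 17 → R
  i=22: T-P =  4 → E
  i=23: F-A =  5 → F
  i=24: T-U = 25 → Z
  i=25: V-U =  1 → B
  i=26: W-C = 20 → U
  i=27: L-P = 22 → W
  i=28: Q-I =  8 → I
  i=29: W-F = 17 → R
  i=30: T-P =  4 → E
  i=31: V-Q =  5 → F
  i=32: D-E = 25 → Z
  i=33: E-D =  1 → B
  i=34: C-I = 20 → U
  i=35: X-B = 22 → W
  i=36: S-K =  8 → I
  shifts repeat with period 8: ZBUWIREF

ZBUWIREF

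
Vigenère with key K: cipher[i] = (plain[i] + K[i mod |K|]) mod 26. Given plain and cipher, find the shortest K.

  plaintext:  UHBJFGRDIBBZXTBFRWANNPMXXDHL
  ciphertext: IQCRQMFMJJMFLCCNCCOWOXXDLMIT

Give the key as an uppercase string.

  i= 0: I-U = 14 → O
  i= 1: Q-H =  9 → J
  i= 2: C-B =  1 → B
  i= 3: R-J =  8 → I
  i= 4: Q-F = 11 → L
  i= 5: M-G =  6 → G
  i= 6: F-R = 14 → O
  i= 7: M-D =  9 → J
  i= 8: J-I =  1 → B
  i= 9: J-B =  8 → I
  i=10: M-B = 11 → L
  i=11: F-Z =  6 → G
  i=12: L-X = 14 → O
  i=13: C-T =  9 → J
  i=14: C-B =  1 → B
  i=15: N-F =  8 → I
  i=16: C-R = 11 → L
  i=17: C-W =  6 → G
  i=18: O-A = 14 → O
  i=19: W-N =  9 → J
  i=20: O-N =  1 → B
  i=21: X-P =  8 → I
  i=22: X-M = 11 → L
  i=23: D-X =  6 → G
  i=24: L-X = 14 → O
  i=25: M-D =  9 → J
  i=26: I-H =  1 → B
  i=27: T-L =  8 → I
  shifts repeat with period 6: OJBILG

OJBILG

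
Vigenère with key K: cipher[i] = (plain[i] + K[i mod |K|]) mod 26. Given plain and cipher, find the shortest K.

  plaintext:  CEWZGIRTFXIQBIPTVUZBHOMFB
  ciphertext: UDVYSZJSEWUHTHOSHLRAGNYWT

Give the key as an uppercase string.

SZZZMR

  i= 0: U-C = 18 → S
  i= 1: D-E = 25 → Z
  i= 2: V-W = 25 → Z
  i= 3: Y-Z = 25 → Z
  i= 4: S-G = 12 → M
  i= 5: Z-I = 17 → R
  i= 6: J-R = 18 → S
  i= 7: S-T = 25 → Z
  i= 8: E-F = 25 → Z
  i= 9: W-X = 25 → Z
  i=10: U-I = 12 → M
  i=11: H-Q = 17 → R
  i=12: T-B = 18 → S
  i=13: H-I = 25 → Z
  i=14: O-P = 25 → Z
  i=15: S-T = 25 → Z
  i=16: H-V = 12 → M
  i=17: L-U = 17 → R
  i=18: R-Z = 18 → S
  i=19: A-B = 25 → Z
  i=20: G-H = 25 → Z
  i=21: N-O = 25 → Z
  i=22: Y-M = 12 → M
  i=23: W-F = 17 → R
  i=24: T-B = 18 → S
  shifts repeat with period 6: SZZZMR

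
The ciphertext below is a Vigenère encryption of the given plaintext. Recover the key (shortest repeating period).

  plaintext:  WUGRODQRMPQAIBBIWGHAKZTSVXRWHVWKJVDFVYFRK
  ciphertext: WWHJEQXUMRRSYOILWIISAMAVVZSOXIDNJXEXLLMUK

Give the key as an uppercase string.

  i= 0: W-W =  0 → A
  i= 1: W-U =  2 → C
  i= 2: H-G =  1 → B
  i= 3: J-R = 18 → S
  i= 4: E-O = 16 → Q
  i= 5: Q-D = 13 → N
  i= 6: X-Q =  7 → H
  i= 7: U-R =  3 → D
  i= 8: M-M =  0 → A
  i= 9: R-P =  2 → C
  i=10: R-Q =  1 → B
  i=11: S-A = 18 → S
  i=12: Y-I = 16 → Q
  i=13: O-B = 13 → N
  i=14: I-B =  7 → H
  i=15: L-I =  3 → D
  i=16: W-W =  0 → A
  i=17: I-G =  2 → C
  i=18: I-H =  1 → B
  i=19: S-A = 18 → S
  i=20: A-K = 16 → Q
  i=21: M-Z = 13 → N
  i=22: A-T =  7 → H
  i=23: V-S =  3 → D
  i=24: V-V =  0 → A
  i=25: Z-X =  2 → C
  i=26: S-R =  1 → B
  i=27: O-W = 18 → S
  i=28: X-H = 16 → Q
  i=29: I-V = 13 → N
  i=30: D-W =  7 → H
  i=31: N-K =  3 → D
  i=32: J-J =  0 → A
  i=33: X-V =  2 → C
  i=34: E-D =  1 → B
  i=35: X-F = 18 → S
  i=36: L-V = 16 → Q
  i=37: L-Y = 13 → N
  i=38: M-F =  7 → H
  i=39: U-R =  3 → D
  i=40: K-K =  0 → A
  shifts repeat with period 8: ACBSQNHD

ACBSQNHD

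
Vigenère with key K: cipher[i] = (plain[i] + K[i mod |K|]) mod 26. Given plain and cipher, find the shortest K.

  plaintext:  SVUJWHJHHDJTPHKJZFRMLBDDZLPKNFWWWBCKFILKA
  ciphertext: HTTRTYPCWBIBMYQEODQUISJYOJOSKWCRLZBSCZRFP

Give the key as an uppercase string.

PYZIXRGV

  i= 0: H-S = 15 → P
  i= 1: T-V = 24 → Y
  i= 2: T-U = 25 → Z
  i= 3: R-J =  8 → I
  i= 4: T-W = 23 → X
  i= 5: Y-H = 17 → R
  i= 6: P-J =  6 → G
  i= 7: C-H = 21 → V
  i= 8: W-H = 15 → P
  i= 9: B-D = 24 → Y
  i=10: I-J = 25 → Z
  i=11: B-T =  8 → I
  i=12: M-P = 23 → X
  i=13: Y-H = 17 → R
  i=14: Q-K =  6 → G
  i=15: E-J = 21 → V
  i=16: O-Z = 15 → P
  i=17: D-F = 24 → Y
  i=18: Q-R = 25 → Z
  i=19: U-M =  8 → I
  i=20: I-L = 23 → X
  i=21: S-B = 17 → R
  i=22: J-D =  6 → G
  i=23: Y-D = 21 → V
  i=24: O-Z = 15 → P
  i=25: J-L = 24 → Y
  i=26: O-P = 25 → Z
  i=27: S-K =  8 → I
  i=28: K-N = 23 → X
  i=29: W-F = 17 → R
  i=30: C-W =  6 → G
  i=31: R-W = 21 → V
  i=32: L-W = 15 → P
  i=33: Z-B = 24 → Y
  i=34: B-C = 25 → Z
  i=35: S-K =  8 → I
  i=36: C-F = 23 → X
  i=37: Z-I = 17 → R
  i=38: R-L =  6 → G
  i=39: F-K = 21 → V
  i=40: P-A = 15 → P
  shifts repeat with period 8: PYZIXRGV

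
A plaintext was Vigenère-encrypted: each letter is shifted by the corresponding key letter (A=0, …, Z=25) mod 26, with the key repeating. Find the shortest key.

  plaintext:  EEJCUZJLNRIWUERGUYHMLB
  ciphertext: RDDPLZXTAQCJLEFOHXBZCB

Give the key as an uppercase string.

NZUNRAOI

  i= 0: R-E = 13 → N
  i= 1: D-E = 25 → Z
  i= 2: D-J = 20 → U
  i= 3: P-C = 13 → N
  i= 4: L-U = 17 → R
  i= 5: Z-Z =  0 → A
  i= 6: X-J = 14 → O
  i= 7: T-L =  8 → I
  i= 8: A-N = 13 → N
  i= 9: Q-R = 25 → Z
  i=10: C-I = 20 → U
  i=11: J-W = 13 → N
  i=12: L-U = 17 → R
  i=13: E-E =  0 → A
  i=14: F-R = 14 → O
  i=15: O-G =  8 → I
  i=16: H-U = 13 → N
  i=17: X-Y = 25 → Z
  i=18: B-H = 20 → U
  i=19: Z-M = 13 → N
  i=20: C-L = 17 → R
  i=21: B-B =  0 → A
  shifts repeat with period 8: NZUNRAOI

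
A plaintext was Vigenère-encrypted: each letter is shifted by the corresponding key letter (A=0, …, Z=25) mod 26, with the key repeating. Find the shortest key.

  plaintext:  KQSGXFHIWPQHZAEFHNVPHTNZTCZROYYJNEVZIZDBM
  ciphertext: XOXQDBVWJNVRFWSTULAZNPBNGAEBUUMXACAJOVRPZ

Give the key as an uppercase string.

  i= 0: X-K = 13 → N
  i= 1: O-Q = 24 → Y
  i= 2: X-S =  5 → F
  i= 3: Q-G = 10 → K
  i= 4: D-X =  6 → G
  i= 5: B-F = 22 → W
  i= 6: V-H = 14 → O
  i= 7: W-I = 14 → O
  i= 8: J-W = 13 → N
  i= 9: N-P = 24 → Y
  i=10: V-Q =  5 → F
  i=11: R-H = 10 → K
  i=12: F-Z =  6 → G
  i=13: W-A = 22 → W
  i=14: S-E = 14 → O
  i=15: T-F = 14 → O
  i=16: U-H = 13 → N
  i=17: L-N = 24 → Y
  i=18: A-V =  5 → F
  i=19: Z-P = 10 → K
  i=20: N-H =  6 → G
  i=21: P-T = 22 → W
  i=22: B-N = 14 → O
  i=23: N-Z = 14 → O
  i=24: G-T = 13 → N
  i=25: A-C = 24 → Y
  i=26: E-Z =  5 → F
  i=27: B-R = 10 → K
  i=28: U-O =  6 → G
  i=29: U-Y = 22 → W
  i=30: M-Y = 14 → O
  i=31: X-J = 14 → O
  i=32: A-N = 13 → N
  i=33: C-E = 24 → Y
  i=34: A-V =  5 → F
  i=35: J-Z = 10 → K
  i=36: O-I =  6 → G
  i=37: V-Z = 22 → W
  i=38: R-D = 14 → O
  i=39: P-B = 14 → O
  i=40: Z-M = 13 → N
  shifts repeat with period 8: NYFKGWOO

NYFKGWOO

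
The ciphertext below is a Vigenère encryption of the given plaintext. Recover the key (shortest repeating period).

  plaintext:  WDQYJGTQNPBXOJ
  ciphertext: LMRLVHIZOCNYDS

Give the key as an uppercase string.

PJBNMB

  i= 0: L-W = 15 → P
  i= 1: M-D =  9 → J
  i= 2: R-Q =  1 → B
  i= 3: L-Y = 13 → N
  i= 4: V-J = 12 → M
  i= 5: H-G =  1 → B
  i= 6: I-T = 15 → P
  i= 7: Z-Q =  9 → J
  i= 8: O-N =  1 → B
  i= 9: C-P = 13 → N
  i=10: N-B = 12 → M
  i=11: Y-X =  1 → B
  i=12: D-O = 15 → P
  i=13: S-J =  9 → J
  shifts repeat with period 6: PJBNMB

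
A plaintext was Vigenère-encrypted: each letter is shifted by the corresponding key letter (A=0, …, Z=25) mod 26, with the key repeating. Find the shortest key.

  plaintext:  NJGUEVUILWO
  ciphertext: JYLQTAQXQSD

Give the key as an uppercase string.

WPF

  i= 0: J-N = 22 → W
  i= 1: Y-J = 15 → P
  i= 2: L-G =  5 → F
  i= 3: Q-U = 22 → W
  i= 4: T-E = 15 → P
  i= 5: A-V =  5 → F
  i= 6: Q-U = 22 → W
  i= 7: X-I = 15 → P
  i= 8: Q-L =  5 → F
  i= 9: S-W = 22 → W
  i=10: D-O = 15 → P
  shifts repeat with period 3: WPF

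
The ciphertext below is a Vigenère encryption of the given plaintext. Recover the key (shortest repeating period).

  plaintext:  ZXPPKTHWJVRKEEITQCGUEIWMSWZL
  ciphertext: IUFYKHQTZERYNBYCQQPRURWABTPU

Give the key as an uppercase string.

  i= 0: I-Z =  9 → J
  i= 1: U-X = 23 → X
  i= 2: F-P = 16 → Q
  i= 3: Y-P =  9 → J
  i= 4: K-K =  0 → A
  i= 5: H-T = 14 → O
  i= 6: Q-H =  9 → J
  i= 7: T-W = 23 → X
  i= 8: Z-J = 16 → Q
  i= 9: E-V =  9 → J
  i=10: R-R =  0 → A
  i=11: Y-K = 14 → O
  i=12: N-E =  9 → J
  i=13: B-E = 23 → X
  i=14: Y-I = 16 → Q
  i=15: C-T =  9 → J
  i=16: Q-Q =  0 → A
  i=17: Q-C = 14 → O
  i=18: P-G =  9 → J
  i=19: R-U = 23 → X
  i=20: U-E = 16 → Q
  i=21: R-I =  9 → J
  i=22: W-W =  0 → A
  i=23: A-M = 14 → O
  i=24: B-S =  9 → J
  i=25: T-W = 23 → X
  i=26: P-Z = 16 → Q
  i=27: U-L =  9 → J
  shifts repeat with period 6: JXQJAO

JXQJAO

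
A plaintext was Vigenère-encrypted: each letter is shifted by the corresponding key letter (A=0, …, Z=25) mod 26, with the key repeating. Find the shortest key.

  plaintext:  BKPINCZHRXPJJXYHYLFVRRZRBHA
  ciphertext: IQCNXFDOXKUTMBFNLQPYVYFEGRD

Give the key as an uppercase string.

  i= 0: I-B =  7 → H
  i= 1: Q-K =  6 → G
  i= 2: C-P = 13 → N
  i= 3: N-I =  5 → F
  i= 4: X-N = 10 → K
  i= 5: F-C =  3 → D
  i= 6: D-Z =  4 → E
  i= 7: O-H =  7 → H
  i= 8: X-R =  6 → G
  i= 9: K-X = 13 → N
  i=10: U-P =  5 → F
  i=11: T-J = 10 → K
  i=12: M-J =  3 → D
  i=13: B-X =  4 → E
  i=14: F-Y =  7 → H
  i=15: N-H =  6 → G
  i=16: L-Y = 13 → N
  i=17: Q-L =  5 → F
  i=18: P-F = 10 → K
  i=19: Y-V =  3 → D
  i=20: V-R =  4 → E
  i=21: Y-R =  7 → H
  i=22: F-Z =  6 → G
  i=23: E-R = 13 → N
  i=24: G-B =  5 → F
  i=25: R-H = 10 → K
  i=26: D-A =  3 → D
  shifts repeat with period 7: HGNFKDE

HGNFKDE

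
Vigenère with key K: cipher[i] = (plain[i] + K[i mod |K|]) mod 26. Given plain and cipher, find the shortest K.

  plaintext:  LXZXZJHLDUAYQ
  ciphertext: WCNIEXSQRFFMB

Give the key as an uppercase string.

LFO

  i= 0: W-L = 11 → L
  i= 1: C-X =  5 → F
  i= 2: N-Z = 14 → O
  i= 3: I-X = 11 → L
  i= 4: E-Z =  5 → F
  i= 5: X-J = 14 → O
  i= 6: S-H = 11 → L
  i= 7: Q-L =  5 → F
  i= 8: R-D = 14 → O
  i= 9: F-U = 11 → L
  i=10: F-A =  5 → F
  i=11: M-Y = 14 → O
  i=12: B-Q = 11 → L
  shifts repeat with period 3: LFO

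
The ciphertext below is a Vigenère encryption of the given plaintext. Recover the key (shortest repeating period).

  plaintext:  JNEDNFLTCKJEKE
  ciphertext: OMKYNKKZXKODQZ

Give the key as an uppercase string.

FZGVA

  i= 0: O-J =  5 → F
  i= 1: M-N = 25 → Z
  i= 2: K-E =  6 → G
  i= 3: Y-D = 21 → V
  i= 4: N-N =  0 → A
  i= 5: K-F =  5 → F
  i= 6: K-L = 25 → Z
  i= 7: Z-T =  6 → G
  i= 8: X-C = 21 → V
  i= 9: K-K =  0 → A
  i=10: O-J =  5 → F
  i=11: D-E = 25 → Z
  i=12: Q-K =  6 → G
  i=13: Z-E = 21 → V
  shifts repeat with period 5: FZGVA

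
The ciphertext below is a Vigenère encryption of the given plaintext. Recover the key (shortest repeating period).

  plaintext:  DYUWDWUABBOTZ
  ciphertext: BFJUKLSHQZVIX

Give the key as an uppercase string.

  i= 0: B-D = 24 → Y
  i= 1: F-Y =  7 → H
  i= 2: J-U = 15 → P
  i= 3: U-W = 24 → Y
  i= 4: K-D =  7 → H
  i= 5: L-W = 15 → P
  i= 6: S-U = 24 → Y
  i= 7: H-A =  7 → H
  i= 8: Q-B = 15 → P
  i= 9: Z-B = 24 → Y
  i=10: V-O =  7 → H
  i=11: I-T = 15 → P
  i=12: X-Z = 24 → Y
  shifts repeat with period 3: YHP

YHP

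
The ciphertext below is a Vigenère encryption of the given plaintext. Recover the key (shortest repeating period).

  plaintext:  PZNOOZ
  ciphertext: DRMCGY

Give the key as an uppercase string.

OSZ

  i= 0: D-P = 14 → O
  i= 1: R-Z = 18 → S
  i= 2: M-N = 25 → Z
  i= 3: C-O = 14 → O
  i= 4: G-O = 18 → S
  i= 5: Y-Z = 25 → Z
  shifts repeat with period 3: OSZ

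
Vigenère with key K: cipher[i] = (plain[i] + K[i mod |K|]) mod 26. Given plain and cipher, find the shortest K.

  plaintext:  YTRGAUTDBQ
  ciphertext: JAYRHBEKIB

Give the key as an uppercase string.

  i= 0: J-Y = 11 → L
  i= 1: A-T =  7 → H
  i= 2: Y-R =  7 → H
  i= 3: R-G = 11 → L
  i= 4: H-A =  7 → H
  i= 5: B-U =  7 → H
  i= 6: E-T = 11 → L
  i= 7: K-D =  7 → H
  i= 8: I-B =  7 → H
  i= 9: B-Q = 11 → L
  shifts repeat with period 3: LHH

LHH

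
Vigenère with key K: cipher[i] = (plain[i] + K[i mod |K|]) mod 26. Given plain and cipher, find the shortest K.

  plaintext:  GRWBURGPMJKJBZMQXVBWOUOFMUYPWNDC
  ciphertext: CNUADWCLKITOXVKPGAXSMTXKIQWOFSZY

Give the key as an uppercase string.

WWYZJF

  i= 0: C-G = 22 → W
  i= 1: N-R = 22 → W
  i= 2: U-W = 24 → Y
  i= 3: A-B = 25 → Z
  i= 4: D-U =  9 → J
  i= 5: W-R =  5 → F
  i= 6: C-G = 22 → W
  i= 7: L-P = 22 → W
  i= 8: K-M = 24 → Y
  i= 9: I-J = 25 → Z
  i=10: T-K =  9 → J
  i=11: O-J =  5 → F
  i=12: X-B = 22 → W
  i=13: V-Z = 22 → W
  i=14: K-M = 24 → Y
  i=15: P-Q = 25 → Z
  i=16: G-X =  9 → J
  i=17: A-V =  5 → F
  i=18: X-B = 22 → W
  i=19: S-W = 22 → W
  i=20: M-O = 24 → Y
  i=21: T-U = 25 → Z
  i=22: X-O =  9 → J
  i=23: K-F =  5 → F
  i=24: I-M = 22 → W
  i=25: Q-U = 22 → W
  i=26: W-Y = 24 → Y
  i=27: O-P = 25 → Z
  i=28: F-W =  9 → J
  i=29: S-N =  5 → F
  i=30: Z-D = 22 → W
  i=31: Y-C = 22 → W
  shifts repeat with period 6: WWYZJF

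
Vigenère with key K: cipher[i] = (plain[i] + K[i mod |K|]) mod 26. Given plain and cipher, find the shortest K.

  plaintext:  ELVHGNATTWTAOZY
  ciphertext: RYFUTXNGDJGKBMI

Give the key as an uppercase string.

  i= 0: R-E = 13 → N
  i= 1: Y-L = 13 → N
  i= 2: F-V = 10 → K
  i= 3: U-H = 13 → N
  i= 4: T-G = 13 → N
  i= 5: X-N = 10 → K
  i= 6: N-A = 13 → N
  i= 7: G-T = 13 → N
  i= 8: D-T = 10 → K
  i= 9: J-W = 13 → N
  i=10: G-T = 13 → N
  i=11: K-A = 10 → K
  i=12: B-O = 13 → N
  i=13: M-Z = 13 → N
  i=14: I-Y = 10 → K
  shifts repeat with period 3: NNK

NNK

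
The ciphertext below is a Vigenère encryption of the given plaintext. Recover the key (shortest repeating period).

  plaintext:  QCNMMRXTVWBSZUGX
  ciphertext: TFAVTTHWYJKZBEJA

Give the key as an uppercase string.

DDNJHCK

  i= 0: T-Q =  3 → D
  i= 1: F-C =  3 → D
  i= 2: A-N = 13 → N
  i= 3: V-M =  9 → J
  i= 4: T-M =  7 → H
  i= 5: T-R =  2 → C
  i= 6: H-X = 10 → K
  i= 7: W-T =  3 → D
  i= 8: Y-V =  3 → D
  i= 9: J-W = 13 → N
  i=10: K-B =  9 → J
  i=11: Z-S =  7 → H
  i=12: B-Z =  2 → C
  i=13: E-U = 10 → K
  i=14: J-G =  3 → D
  i=15: A-X =  3 → D
  shifts repeat with period 7: DDNJHCK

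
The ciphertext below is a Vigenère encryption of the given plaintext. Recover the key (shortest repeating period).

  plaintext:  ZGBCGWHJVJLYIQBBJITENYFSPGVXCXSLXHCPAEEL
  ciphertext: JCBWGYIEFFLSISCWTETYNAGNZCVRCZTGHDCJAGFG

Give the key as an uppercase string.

KWAUACBV

  i= 0: J-Z = 10 → K
  i= 1: C-G = 22 → W
  i= 2: B-B =  0 → A
  i= 3: W-C = 20 → U
  i= 4: G-G =  0 → A
  i= 5: Y-W =  2 → C
  i= 6: I-H =  1 → B
  i= 7: E-J = 21 → V
  i= 8: F-V = 10 → K
  i= 9: F-J = 22 → W
  i=10: L-L =  0 → A
  i=11: S-Y = 20 → U
  i=12: I-I =  0 → A
  i=13: S-Q =  2 → C
  i=14: C-B =  1 → B
  i=15: W-B = 21 → V
  i=16: T-J = 10 → K
  i=17: E-I = 22 → W
  i=18: T-T =  0 → A
  i=19: Y-E = 20 → U
  i=20: N-N =  0 → A
  i=21: A-Y =  2 → C
  i=22: G-F =  1 → B
  i=23: N-S = 21 → V
  i=24: Z-P = 10 → K
  i=25: C-G = 22 → W
  i=26: V-V =  0 → A
  i=27: R-X = 20 → U
  i=28: C-C =  0 → A
  i=29: Z-X =  2 → C
  i=30: T-S =  1 → B
  i=31: G-L = 21 → V
  i=32: H-X = 10 → K
  i=33: D-H = 22 → W
  i=34: C-C =  0 → A
  i=35: J-P = 20 → U
  i=36: A-A =  0 → A
  i=37: G-E =  2 → C
  i=38: F-E =  1 → B
  i=39: G-L = 21 → V
  shifts repeat with period 8: KWAUACBV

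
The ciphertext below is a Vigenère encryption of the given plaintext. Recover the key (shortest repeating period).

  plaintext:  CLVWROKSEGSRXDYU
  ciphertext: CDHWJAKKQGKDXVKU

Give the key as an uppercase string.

ASM

  i= 0: C-C =  0 → A
  i= 1: D-L = 18 → S
  i= 2: H-V = 12 → M
  i= 3: W-W =  0 → A
  i= 4: J-R = 18 → S
  i= 5: A-O = 12 → M
  i= 6: K-K =  0 → A
  i= 7: K-S = 18 → S
  i= 8: Q-E = 12 → M
  i= 9: G-G =  0 → A
  i=10: K-S = 18 → S
  i=11: D-R = 12 → M
  i=12: X-X =  0 → A
  i=13: V-D = 18 → S
  i=14: K-Y = 12 → M
  i=15: U-U =  0 → A
  shifts repeat with period 3: ASM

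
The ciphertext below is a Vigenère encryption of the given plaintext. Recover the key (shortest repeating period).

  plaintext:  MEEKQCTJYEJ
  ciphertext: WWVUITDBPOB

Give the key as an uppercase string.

KSR

  i= 0: W-M = 10 → K
  i= 1: W-E = 18 → S
  i= 2: V-E = 17 → R
  i= 3: U-K = 10 → K
  i= 4: I-Q = 18 → S
  i= 5: T-C = 17 → R
  i= 6: D-T = 10 → K
  i= 7: B-J = 18 → S
  i= 8: P-Y = 17 → R
  i= 9: O-E = 10 → K
  i=10: B-J = 18 → S
  shifts repeat with period 3: KSR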